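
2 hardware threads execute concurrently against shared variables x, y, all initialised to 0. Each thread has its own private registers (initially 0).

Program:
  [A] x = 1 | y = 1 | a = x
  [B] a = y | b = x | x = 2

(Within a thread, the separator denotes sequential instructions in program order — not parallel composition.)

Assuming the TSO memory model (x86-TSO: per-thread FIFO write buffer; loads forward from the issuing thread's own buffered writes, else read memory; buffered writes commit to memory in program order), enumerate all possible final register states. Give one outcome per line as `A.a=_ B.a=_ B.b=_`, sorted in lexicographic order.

outcome vector order: (A.a,B.a,B.b)
|TSO outcomes| = 6

A.a=1 B.a=0 B.b=0
A.a=1 B.a=0 B.b=1
A.a=1 B.a=1 B.b=1
A.a=2 B.a=0 B.b=0
A.a=2 B.a=0 B.b=1
A.a=2 B.a=1 B.b=1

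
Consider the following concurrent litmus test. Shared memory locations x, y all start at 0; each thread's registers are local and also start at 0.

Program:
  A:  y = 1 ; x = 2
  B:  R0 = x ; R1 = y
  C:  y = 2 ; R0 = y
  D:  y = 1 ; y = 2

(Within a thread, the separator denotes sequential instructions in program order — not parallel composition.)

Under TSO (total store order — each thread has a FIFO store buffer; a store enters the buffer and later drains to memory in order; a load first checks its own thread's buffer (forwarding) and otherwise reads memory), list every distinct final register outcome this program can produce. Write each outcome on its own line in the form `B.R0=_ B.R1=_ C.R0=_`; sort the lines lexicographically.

B.R0=0 B.R1=0 C.R0=1
B.R0=0 B.R1=0 C.R0=2
B.R0=0 B.R1=1 C.R0=1
B.R0=0 B.R1=1 C.R0=2
B.R0=0 B.R1=2 C.R0=1
B.R0=0 B.R1=2 C.R0=2
B.R0=2 B.R1=1 C.R0=1
B.R0=2 B.R1=1 C.R0=2
B.R0=2 B.R1=2 C.R0=1
B.R0=2 B.R1=2 C.R0=2

outcome vector order: (B.R0,B.R1,C.R0)
|TSO outcomes| = 10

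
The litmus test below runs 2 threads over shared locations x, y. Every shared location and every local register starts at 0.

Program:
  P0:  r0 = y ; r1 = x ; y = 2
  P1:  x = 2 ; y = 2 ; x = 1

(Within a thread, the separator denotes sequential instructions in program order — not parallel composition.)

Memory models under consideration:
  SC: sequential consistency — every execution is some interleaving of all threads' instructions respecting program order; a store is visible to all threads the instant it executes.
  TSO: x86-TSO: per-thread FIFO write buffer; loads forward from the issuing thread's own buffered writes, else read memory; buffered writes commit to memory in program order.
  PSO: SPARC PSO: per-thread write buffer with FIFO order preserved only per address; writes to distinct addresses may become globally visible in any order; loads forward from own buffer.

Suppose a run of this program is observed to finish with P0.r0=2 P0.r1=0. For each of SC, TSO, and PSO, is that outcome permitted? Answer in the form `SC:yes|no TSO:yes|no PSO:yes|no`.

outcome vector order: (P0.r0,P0.r1)
SC: 5 outcomes — {00; 01; 02; 21; 22}
TSO: 5 outcomes — {00; 01; 02; 21; 22}
PSO: 6 outcomes — {00; 01; 02; 20; 21; 22}
target 20 ∈ {PSO}

SC:no TSO:no PSO:yes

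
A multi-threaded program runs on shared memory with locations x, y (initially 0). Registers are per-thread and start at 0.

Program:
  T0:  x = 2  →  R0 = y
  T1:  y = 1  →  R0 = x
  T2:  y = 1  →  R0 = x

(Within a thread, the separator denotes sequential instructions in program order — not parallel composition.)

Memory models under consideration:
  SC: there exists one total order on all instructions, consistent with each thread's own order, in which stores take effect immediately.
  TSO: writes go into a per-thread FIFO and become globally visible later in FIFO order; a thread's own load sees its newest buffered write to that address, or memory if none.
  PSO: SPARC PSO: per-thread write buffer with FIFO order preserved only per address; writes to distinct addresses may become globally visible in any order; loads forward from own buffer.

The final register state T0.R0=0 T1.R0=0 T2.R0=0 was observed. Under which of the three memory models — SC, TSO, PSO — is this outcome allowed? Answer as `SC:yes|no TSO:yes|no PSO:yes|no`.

SC:no TSO:yes PSO:yes

outcome vector order: (T0.R0,T1.R0,T2.R0)
[SC] allowed = {0/2/2, 1/0/0, 1/0/2, 1/2/0, 1/2/2}
[TSO] allowed = {0/0/0, 0/0/2, 0/2/0, 0/2/2, 1/0/0, 1/0/2, 1/2/0, 1/2/2}
[PSO] allowed = {0/0/0, 0/0/2, 0/2/0, 0/2/2, 1/0/0, 1/0/2, 1/2/0, 1/2/2}
target 0/0/0 ∈ {TSO,PSO}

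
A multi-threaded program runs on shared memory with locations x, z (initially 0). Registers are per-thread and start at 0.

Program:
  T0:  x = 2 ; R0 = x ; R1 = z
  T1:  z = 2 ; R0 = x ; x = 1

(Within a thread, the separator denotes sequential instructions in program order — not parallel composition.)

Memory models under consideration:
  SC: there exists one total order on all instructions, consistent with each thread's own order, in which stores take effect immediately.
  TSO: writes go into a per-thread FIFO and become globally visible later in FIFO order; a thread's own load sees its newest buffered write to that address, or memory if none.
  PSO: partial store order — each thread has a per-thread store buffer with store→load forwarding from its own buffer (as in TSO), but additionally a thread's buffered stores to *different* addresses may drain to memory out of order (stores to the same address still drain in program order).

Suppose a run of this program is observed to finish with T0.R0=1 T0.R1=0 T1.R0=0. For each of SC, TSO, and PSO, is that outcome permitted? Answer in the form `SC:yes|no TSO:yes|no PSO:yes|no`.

SC:no TSO:no PSO:yes

outcome vector order: (T0.R0,T0.R1,T1.R0)
[SC] allowed = {1/2/0, 1/2/2, 2/0/2, 2/2/0, 2/2/2}
[TSO] allowed = {1/2/0, 1/2/2, 2/0/0, 2/0/2, 2/2/0, 2/2/2}
[PSO] allowed = {1/0/0, 1/0/2, 1/2/0, 1/2/2, 2/0/0, 2/0/2, 2/2/0, 2/2/2}
target 1/0/0 ∈ {PSO}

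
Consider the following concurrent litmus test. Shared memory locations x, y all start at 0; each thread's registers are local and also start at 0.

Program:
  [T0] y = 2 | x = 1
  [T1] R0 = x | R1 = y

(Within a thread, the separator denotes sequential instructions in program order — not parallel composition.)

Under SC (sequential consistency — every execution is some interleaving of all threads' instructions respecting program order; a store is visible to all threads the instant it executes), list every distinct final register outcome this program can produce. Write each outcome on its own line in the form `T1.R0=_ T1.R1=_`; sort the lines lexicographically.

T1.R0=0 T1.R1=0
T1.R0=0 T1.R1=2
T1.R0=1 T1.R1=2

outcome vector order: (T1.R0,T1.R1)
|SC outcomes| = 3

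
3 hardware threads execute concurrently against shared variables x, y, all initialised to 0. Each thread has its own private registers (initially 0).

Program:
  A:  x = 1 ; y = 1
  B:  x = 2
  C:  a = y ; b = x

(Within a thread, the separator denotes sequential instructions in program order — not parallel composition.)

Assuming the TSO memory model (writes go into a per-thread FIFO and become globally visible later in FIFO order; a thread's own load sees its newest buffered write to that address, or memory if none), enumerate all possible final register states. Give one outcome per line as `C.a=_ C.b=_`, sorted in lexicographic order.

outcome vector order: (C.a,C.b)
|TSO outcomes| = 5

C.a=0 C.b=0
C.a=0 C.b=1
C.a=0 C.b=2
C.a=1 C.b=1
C.a=1 C.b=2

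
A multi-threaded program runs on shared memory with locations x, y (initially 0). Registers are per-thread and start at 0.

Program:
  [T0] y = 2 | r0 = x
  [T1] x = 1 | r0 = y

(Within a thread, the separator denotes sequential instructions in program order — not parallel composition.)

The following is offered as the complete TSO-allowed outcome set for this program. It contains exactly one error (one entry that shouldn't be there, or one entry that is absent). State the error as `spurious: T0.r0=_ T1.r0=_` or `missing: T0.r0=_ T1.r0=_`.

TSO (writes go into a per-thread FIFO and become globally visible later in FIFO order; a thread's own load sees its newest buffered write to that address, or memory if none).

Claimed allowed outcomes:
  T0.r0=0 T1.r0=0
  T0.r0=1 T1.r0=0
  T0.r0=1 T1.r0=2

outcome vector order: (T0.r0,T1.r0)
TSO (4): <0 0>, <0 2>, <1 0>, <1 2>
TSO∖claimed = {<0 2>}

missing: T0.r0=0 T1.r0=2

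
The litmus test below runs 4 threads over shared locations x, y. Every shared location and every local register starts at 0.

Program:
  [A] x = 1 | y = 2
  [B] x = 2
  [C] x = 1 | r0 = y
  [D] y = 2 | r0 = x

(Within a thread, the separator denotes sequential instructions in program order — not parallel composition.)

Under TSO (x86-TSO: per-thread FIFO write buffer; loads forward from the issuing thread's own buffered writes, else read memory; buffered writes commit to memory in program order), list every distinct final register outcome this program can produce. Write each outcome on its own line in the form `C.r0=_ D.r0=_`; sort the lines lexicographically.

outcome vector order: (C.r0,D.r0)
|TSO outcomes| = 6

C.r0=0 D.r0=0
C.r0=0 D.r0=1
C.r0=0 D.r0=2
C.r0=2 D.r0=0
C.r0=2 D.r0=1
C.r0=2 D.r0=2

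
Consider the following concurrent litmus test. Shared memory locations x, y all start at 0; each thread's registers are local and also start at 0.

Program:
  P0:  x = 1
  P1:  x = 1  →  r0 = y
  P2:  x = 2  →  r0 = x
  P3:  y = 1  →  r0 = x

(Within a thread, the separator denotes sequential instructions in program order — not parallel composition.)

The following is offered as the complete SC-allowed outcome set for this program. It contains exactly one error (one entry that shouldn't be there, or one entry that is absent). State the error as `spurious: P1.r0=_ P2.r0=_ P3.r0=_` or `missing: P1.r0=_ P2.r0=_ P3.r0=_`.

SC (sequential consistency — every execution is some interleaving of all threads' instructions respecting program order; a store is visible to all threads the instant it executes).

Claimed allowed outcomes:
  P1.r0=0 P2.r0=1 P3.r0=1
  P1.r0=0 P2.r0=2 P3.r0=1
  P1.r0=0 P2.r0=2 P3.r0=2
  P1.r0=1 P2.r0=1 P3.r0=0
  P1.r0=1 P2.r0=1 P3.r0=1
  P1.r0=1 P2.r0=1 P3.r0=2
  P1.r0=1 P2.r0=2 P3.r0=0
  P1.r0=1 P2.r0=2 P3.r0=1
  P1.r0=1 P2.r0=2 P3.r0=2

outcome vector order: (P1.r0,P2.r0,P3.r0)
under SC → <0 1 1>, <0 1 2>, <0 2 1>, <0 2 2>, <1 1 0>, <1 1 1>, <1 1 2>, <1 2 0>, <1 2 1>, <1 2 2>
SC∖claimed = {<0 1 2>}

missing: P1.r0=0 P2.r0=1 P3.r0=2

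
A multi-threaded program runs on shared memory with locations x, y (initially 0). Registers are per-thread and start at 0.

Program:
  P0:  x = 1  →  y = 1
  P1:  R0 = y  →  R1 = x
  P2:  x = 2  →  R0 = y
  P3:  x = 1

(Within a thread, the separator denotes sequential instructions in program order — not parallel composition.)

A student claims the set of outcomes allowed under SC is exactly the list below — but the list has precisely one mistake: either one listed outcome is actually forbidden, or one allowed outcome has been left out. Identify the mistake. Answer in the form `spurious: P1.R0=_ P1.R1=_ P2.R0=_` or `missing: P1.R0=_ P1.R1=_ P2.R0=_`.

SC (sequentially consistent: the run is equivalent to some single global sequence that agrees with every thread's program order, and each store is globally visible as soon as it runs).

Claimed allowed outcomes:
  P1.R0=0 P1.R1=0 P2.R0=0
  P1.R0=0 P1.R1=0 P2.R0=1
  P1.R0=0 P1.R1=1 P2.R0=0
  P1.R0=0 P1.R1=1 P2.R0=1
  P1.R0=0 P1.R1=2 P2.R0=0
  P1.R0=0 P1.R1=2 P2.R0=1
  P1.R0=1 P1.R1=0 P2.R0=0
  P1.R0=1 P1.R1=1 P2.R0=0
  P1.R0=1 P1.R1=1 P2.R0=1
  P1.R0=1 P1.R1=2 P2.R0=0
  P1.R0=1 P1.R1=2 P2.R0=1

spurious: P1.R0=1 P1.R1=0 P2.R0=0

outcome vector order: (P1.R0,P1.R1,P2.R0)
[SC] allowed = {<0 0 0> <0 0 1> <0 1 0> <0 1 1> <0 2 0> <0 2 1> <1 1 0> <1 1 1> <1 2 0> <1 2 1>}
claimed∖SC = {<1 0 0>}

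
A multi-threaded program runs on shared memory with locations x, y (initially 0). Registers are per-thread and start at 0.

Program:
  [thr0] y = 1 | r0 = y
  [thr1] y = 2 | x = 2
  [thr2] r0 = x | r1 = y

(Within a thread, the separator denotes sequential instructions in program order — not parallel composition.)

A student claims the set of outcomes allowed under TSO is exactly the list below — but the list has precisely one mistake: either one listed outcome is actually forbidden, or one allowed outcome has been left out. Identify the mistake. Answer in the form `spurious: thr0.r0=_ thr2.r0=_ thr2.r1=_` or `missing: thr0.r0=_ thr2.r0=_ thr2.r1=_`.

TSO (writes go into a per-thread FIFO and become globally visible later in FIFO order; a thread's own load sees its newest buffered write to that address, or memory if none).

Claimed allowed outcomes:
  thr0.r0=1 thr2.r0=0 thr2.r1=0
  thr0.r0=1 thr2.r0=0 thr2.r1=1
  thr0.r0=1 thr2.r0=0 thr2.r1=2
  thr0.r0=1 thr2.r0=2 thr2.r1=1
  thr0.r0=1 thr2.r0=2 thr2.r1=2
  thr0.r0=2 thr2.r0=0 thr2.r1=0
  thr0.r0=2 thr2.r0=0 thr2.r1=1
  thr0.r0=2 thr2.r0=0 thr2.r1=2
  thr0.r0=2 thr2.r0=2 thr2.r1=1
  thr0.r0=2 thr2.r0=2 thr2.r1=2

spurious: thr0.r0=2 thr2.r0=2 thr2.r1=1

outcome vector order: (thr0.r0,thr2.r0,thr2.r1)
[TSO] allowed = {(1,0,0); (1,0,1); (1,0,2); (1,2,1); (1,2,2); (2,0,0); (2,0,1); (2,0,2); (2,2,2)}
claimed∖TSO = {(2,2,1)}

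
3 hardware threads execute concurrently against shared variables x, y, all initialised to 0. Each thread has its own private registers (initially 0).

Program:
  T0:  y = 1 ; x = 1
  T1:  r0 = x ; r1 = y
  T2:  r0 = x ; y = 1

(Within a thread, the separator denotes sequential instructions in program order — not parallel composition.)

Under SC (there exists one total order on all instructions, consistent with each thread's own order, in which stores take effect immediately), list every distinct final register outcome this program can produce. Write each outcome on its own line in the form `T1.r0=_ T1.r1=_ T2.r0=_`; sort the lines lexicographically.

T1.r0=0 T1.r1=0 T2.r0=0
T1.r0=0 T1.r1=0 T2.r0=1
T1.r0=0 T1.r1=1 T2.r0=0
T1.r0=0 T1.r1=1 T2.r0=1
T1.r0=1 T1.r1=1 T2.r0=0
T1.r0=1 T1.r1=1 T2.r0=1

outcome vector order: (T1.r0,T1.r1,T2.r0)
|SC outcomes| = 6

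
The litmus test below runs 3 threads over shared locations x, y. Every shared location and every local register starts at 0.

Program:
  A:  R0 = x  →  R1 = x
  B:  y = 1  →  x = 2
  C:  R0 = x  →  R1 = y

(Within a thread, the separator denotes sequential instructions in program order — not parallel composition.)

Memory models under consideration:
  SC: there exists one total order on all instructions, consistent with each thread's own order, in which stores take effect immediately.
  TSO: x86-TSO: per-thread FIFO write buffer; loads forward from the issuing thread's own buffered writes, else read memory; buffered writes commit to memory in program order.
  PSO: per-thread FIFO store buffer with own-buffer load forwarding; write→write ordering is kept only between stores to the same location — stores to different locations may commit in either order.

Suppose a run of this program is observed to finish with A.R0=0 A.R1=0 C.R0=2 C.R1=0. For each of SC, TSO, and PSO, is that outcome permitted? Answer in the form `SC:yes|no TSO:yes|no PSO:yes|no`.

outcome vector order: (A.R0,A.R1,C.R0,C.R1)
SC: 9 outcomes — {0000 0001 0021 0200 0201 0221 2200 2201 2221}
TSO: 9 outcomes — {0000 0001 0021 0200 0201 0221 2200 2201 2221}
PSO: 12 outcomes — {0000 0001 0020 0021 0200 0201 0220 0221 2200 2201 2220 2221}
target 0020 ∈ {PSO}

SC:no TSO:no PSO:yes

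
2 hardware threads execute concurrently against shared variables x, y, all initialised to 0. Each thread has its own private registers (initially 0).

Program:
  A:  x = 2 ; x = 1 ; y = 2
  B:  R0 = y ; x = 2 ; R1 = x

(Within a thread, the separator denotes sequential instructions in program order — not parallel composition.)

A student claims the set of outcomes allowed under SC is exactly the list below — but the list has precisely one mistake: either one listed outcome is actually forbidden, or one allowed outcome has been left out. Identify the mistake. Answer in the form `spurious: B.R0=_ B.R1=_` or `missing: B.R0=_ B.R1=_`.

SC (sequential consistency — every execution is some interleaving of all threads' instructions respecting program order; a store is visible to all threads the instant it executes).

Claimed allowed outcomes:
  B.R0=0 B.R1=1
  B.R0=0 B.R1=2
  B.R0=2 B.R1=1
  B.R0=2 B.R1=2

outcome vector order: (B.R0,B.R1)
[SC] allowed = {0/1; 0/2; 2/2}
claimed∖SC = {2/1}

spurious: B.R0=2 B.R1=1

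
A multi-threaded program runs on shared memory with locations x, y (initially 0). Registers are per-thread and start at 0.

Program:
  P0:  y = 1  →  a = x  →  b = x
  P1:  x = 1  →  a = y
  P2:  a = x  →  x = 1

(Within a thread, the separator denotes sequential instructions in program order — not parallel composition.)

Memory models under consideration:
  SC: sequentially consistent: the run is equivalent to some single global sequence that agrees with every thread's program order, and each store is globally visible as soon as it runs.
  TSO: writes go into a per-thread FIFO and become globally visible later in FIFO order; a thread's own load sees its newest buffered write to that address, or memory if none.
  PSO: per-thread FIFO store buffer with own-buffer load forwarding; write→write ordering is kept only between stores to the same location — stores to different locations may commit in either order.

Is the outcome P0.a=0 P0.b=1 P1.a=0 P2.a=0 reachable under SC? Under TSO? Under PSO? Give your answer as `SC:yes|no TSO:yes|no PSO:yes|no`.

SC:no TSO:yes PSO:yes

outcome vector order: (P0.a,P0.b,P1.a,P2.a)
under SC → 0010; 0011; 0110; 0111; 1100; 1101; 1110; 1111
under TSO → 0000; 0001; 0010; 0011; 0100; 0101; 0110; 0111; 1100; 1101; 1110; 1111
under PSO → 0000; 0001; 0010; 0011; 0100; 0101; 0110; 0111; 1100; 1101; 1110; 1111
target 0100 ∈ {TSO,PSO}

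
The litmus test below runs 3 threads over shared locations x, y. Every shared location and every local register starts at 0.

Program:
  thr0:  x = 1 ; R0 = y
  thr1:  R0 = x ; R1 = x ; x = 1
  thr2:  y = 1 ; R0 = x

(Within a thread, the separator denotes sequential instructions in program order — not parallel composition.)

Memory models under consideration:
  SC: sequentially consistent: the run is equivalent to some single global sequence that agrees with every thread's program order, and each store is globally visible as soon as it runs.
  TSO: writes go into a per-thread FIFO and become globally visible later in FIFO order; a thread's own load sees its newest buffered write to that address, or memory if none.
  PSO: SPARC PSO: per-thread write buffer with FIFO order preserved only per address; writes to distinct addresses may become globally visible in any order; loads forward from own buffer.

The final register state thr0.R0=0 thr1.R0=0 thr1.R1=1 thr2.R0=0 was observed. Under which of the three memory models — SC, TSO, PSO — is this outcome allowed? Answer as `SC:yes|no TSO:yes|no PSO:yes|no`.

outcome vector order: (thr0.R0,thr1.R0,thr1.R1,thr2.R0)
SC: 9 outcomes — {(0,0,0,1) (0,0,1,1) (0,1,1,1) (1,0,0,0) (1,0,0,1) (1,0,1,0) (1,0,1,1) (1,1,1,0) (1,1,1,1)}
TSO: 12 outcomes — {(0,0,0,0) (0,0,0,1) (0,0,1,0) (0,0,1,1) (0,1,1,0) (0,1,1,1) (1,0,0,0) (1,0,0,1) (1,0,1,0) (1,0,1,1) (1,1,1,0) (1,1,1,1)}
PSO: 12 outcomes — {(0,0,0,0) (0,0,0,1) (0,0,1,0) (0,0,1,1) (0,1,1,0) (0,1,1,1) (1,0,0,0) (1,0,0,1) (1,0,1,0) (1,0,1,1) (1,1,1,0) (1,1,1,1)}
target (0,0,1,0) ∈ {TSO,PSO}

SC:no TSO:yes PSO:yes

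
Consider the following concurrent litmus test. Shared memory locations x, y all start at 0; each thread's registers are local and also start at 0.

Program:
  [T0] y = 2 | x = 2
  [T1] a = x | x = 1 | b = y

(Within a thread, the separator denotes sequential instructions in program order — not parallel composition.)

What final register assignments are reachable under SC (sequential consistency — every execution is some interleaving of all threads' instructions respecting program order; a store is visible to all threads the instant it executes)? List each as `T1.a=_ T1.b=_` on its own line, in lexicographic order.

outcome vector order: (T1.a,T1.b)
|SC outcomes| = 3

T1.a=0 T1.b=0
T1.a=0 T1.b=2
T1.a=2 T1.b=2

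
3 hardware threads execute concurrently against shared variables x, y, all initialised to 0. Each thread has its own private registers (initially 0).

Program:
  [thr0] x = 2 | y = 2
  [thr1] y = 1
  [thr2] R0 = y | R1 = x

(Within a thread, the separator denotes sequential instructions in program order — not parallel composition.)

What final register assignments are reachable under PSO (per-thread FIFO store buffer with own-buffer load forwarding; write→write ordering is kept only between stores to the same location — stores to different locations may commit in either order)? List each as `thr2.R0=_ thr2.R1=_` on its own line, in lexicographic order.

thr2.R0=0 thr2.R1=0
thr2.R0=0 thr2.R1=2
thr2.R0=1 thr2.R1=0
thr2.R0=1 thr2.R1=2
thr2.R0=2 thr2.R1=0
thr2.R0=2 thr2.R1=2

outcome vector order: (thr2.R0,thr2.R1)
|PSO outcomes| = 6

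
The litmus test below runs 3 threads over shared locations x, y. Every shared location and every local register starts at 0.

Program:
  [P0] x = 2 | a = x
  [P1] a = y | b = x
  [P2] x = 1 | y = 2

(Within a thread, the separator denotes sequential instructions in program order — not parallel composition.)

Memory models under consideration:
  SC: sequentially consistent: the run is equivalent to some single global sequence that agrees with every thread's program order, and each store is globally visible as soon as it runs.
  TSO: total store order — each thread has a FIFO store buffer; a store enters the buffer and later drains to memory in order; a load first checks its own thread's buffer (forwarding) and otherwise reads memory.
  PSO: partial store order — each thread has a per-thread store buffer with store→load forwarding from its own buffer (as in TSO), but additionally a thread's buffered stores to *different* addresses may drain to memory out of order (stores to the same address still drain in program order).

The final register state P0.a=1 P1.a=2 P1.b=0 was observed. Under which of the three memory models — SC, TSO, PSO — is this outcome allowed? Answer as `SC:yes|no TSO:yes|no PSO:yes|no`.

SC:no TSO:no PSO:yes

outcome vector order: (P0.a,P1.a,P1.b)
SC: 9 outcomes — {<1 0 0>; <1 0 1>; <1 0 2>; <1 2 1>; <2 0 0>; <2 0 1>; <2 0 2>; <2 2 1>; <2 2 2>}
TSO: 9 outcomes — {<1 0 0>; <1 0 1>; <1 0 2>; <1 2 1>; <2 0 0>; <2 0 1>; <2 0 2>; <2 2 1>; <2 2 2>}
PSO: 12 outcomes — {<1 0 0>; <1 0 1>; <1 0 2>; <1 2 0>; <1 2 1>; <1 2 2>; <2 0 0>; <2 0 1>; <2 0 2>; <2 2 0>; <2 2 1>; <2 2 2>}
target <1 2 0> ∈ {PSO}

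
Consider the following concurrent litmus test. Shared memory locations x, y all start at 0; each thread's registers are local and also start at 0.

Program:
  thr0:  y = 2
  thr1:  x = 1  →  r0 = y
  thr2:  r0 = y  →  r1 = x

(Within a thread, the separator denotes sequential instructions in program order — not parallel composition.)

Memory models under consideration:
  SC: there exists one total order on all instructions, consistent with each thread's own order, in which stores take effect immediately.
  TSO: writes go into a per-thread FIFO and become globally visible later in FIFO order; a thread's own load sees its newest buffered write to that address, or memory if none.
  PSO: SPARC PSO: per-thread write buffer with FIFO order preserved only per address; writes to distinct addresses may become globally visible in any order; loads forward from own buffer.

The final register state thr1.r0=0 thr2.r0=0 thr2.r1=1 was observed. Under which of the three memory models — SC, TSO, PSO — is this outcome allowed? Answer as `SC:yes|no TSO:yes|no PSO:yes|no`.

outcome vector order: (thr1.r0,thr2.r0,thr2.r1)
[SC] allowed = {000 001 021 200 201 220 221}
[TSO] allowed = {000 001 020 021 200 201 220 221}
[PSO] allowed = {000 001 020 021 200 201 220 221}
target 001 ∈ {SC,TSO,PSO}

SC:yes TSO:yes PSO:yes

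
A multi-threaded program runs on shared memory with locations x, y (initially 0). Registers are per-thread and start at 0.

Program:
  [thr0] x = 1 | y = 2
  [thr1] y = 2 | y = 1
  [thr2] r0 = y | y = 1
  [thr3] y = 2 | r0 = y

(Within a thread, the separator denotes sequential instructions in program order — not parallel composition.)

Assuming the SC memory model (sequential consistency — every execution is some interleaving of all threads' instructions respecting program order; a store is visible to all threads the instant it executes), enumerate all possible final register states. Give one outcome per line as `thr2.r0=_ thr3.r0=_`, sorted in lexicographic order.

thr2.r0=0 thr3.r0=1
thr2.r0=0 thr3.r0=2
thr2.r0=1 thr3.r0=1
thr2.r0=1 thr3.r0=2
thr2.r0=2 thr3.r0=1
thr2.r0=2 thr3.r0=2

outcome vector order: (thr2.r0,thr3.r0)
|SC outcomes| = 6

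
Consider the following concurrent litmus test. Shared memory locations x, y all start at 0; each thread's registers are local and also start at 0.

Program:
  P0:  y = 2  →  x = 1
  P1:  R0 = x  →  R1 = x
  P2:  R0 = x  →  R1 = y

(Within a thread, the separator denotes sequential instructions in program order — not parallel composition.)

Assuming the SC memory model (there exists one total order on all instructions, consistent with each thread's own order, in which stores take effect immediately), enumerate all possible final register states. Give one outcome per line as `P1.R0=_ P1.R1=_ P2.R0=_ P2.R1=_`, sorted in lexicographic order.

P1.R0=0 P1.R1=0 P2.R0=0 P2.R1=0
P1.R0=0 P1.R1=0 P2.R0=0 P2.R1=2
P1.R0=0 P1.R1=0 P2.R0=1 P2.R1=2
P1.R0=0 P1.R1=1 P2.R0=0 P2.R1=0
P1.R0=0 P1.R1=1 P2.R0=0 P2.R1=2
P1.R0=0 P1.R1=1 P2.R0=1 P2.R1=2
P1.R0=1 P1.R1=1 P2.R0=0 P2.R1=0
P1.R0=1 P1.R1=1 P2.R0=0 P2.R1=2
P1.R0=1 P1.R1=1 P2.R0=1 P2.R1=2

outcome vector order: (P1.R0,P1.R1,P2.R0,P2.R1)
|SC outcomes| = 9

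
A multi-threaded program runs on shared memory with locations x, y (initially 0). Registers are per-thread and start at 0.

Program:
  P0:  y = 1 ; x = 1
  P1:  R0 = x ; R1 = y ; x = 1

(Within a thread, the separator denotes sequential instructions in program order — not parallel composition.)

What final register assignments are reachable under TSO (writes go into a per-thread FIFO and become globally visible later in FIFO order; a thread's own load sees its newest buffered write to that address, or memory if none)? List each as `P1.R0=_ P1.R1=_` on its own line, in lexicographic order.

outcome vector order: (P1.R0,P1.R1)
|TSO outcomes| = 3

P1.R0=0 P1.R1=0
P1.R0=0 P1.R1=1
P1.R0=1 P1.R1=1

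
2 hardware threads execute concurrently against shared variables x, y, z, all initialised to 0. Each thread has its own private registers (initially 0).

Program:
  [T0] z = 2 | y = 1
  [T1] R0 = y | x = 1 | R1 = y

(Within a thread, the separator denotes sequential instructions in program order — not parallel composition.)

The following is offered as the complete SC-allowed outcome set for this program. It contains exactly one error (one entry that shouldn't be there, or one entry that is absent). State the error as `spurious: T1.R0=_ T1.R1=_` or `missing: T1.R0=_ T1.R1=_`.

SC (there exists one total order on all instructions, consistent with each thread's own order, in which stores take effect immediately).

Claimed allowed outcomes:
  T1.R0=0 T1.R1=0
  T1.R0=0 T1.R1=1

missing: T1.R0=1 T1.R1=1

outcome vector order: (T1.R0,T1.R1)
SC: 3 outcomes — {00 01 11}
SC∖claimed = {11}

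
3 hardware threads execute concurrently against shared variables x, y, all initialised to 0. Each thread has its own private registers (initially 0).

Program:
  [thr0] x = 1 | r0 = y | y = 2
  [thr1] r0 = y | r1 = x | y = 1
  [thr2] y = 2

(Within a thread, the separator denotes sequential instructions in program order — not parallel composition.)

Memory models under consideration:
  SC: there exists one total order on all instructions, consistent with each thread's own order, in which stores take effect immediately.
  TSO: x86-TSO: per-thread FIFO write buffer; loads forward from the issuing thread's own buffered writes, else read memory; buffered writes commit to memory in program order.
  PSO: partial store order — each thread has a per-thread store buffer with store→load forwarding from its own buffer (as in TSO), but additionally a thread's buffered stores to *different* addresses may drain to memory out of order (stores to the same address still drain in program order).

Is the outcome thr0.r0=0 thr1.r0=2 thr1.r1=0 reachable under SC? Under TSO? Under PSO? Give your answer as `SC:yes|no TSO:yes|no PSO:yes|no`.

outcome vector order: (thr0.r0,thr1.r0,thr1.r1)
[SC] allowed = {(0,0,0) (0,0,1) (0,2,1) (1,0,0) (1,0,1) (1,2,0) (1,2,1) (2,0,0) (2,0,1) (2,2,0) (2,2,1)}
[TSO] allowed = {(0,0,0) (0,0,1) (0,2,0) (0,2,1) (1,0,0) (1,0,1) (1,2,0) (1,2,1) (2,0,0) (2,0,1) (2,2,0) (2,2,1)}
[PSO] allowed = {(0,0,0) (0,0,1) (0,2,0) (0,2,1) (1,0,0) (1,0,1) (1,2,0) (1,2,1) (2,0,0) (2,0,1) (2,2,0) (2,2,1)}
target (0,2,0) ∈ {TSO,PSO}

SC:no TSO:yes PSO:yes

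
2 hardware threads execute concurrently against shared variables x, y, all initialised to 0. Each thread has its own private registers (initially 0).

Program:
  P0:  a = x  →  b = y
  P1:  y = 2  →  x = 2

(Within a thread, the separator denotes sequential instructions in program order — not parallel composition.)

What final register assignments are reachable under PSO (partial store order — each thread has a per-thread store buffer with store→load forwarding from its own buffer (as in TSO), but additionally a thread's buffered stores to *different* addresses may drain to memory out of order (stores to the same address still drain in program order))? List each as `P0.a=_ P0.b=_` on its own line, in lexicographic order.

outcome vector order: (P0.a,P0.b)
|PSO outcomes| = 4

P0.a=0 P0.b=0
P0.a=0 P0.b=2
P0.a=2 P0.b=0
P0.a=2 P0.b=2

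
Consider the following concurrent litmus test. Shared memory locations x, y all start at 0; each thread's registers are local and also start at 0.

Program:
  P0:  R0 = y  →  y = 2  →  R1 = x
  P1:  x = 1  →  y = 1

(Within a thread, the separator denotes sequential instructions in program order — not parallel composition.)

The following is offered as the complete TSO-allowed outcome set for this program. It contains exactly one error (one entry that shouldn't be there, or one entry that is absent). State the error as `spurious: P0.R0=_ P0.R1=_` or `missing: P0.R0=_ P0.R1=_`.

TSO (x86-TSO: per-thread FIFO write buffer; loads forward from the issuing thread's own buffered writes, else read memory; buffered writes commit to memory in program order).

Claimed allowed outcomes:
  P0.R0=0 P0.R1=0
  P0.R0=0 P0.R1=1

missing: P0.R0=1 P0.R1=1

outcome vector order: (P0.R0,P0.R1)
TSO (3): <0 0> <0 1> <1 1>
TSO∖claimed = {<1 1>}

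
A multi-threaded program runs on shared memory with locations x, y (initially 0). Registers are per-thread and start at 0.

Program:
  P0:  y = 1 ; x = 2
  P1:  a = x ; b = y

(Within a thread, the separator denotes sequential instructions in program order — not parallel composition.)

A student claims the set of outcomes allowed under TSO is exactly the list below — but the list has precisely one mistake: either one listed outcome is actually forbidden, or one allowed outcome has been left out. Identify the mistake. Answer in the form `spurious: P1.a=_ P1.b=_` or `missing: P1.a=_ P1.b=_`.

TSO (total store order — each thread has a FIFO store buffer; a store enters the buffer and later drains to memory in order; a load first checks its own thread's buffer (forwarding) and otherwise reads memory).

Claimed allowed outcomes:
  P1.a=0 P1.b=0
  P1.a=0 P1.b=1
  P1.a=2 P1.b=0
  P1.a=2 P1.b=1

outcome vector order: (P1.a,P1.b)
TSO: 3 outcomes — {0/0; 0/1; 2/1}
claimed∖TSO = {2/0}

spurious: P1.a=2 P1.b=0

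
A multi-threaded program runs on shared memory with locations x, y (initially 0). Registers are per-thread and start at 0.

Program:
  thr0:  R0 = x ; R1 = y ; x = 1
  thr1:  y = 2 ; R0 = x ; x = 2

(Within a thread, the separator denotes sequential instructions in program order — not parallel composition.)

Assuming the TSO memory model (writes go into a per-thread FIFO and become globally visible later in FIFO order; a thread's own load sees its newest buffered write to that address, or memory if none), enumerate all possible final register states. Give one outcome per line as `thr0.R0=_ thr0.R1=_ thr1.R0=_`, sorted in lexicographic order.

thr0.R0=0 thr0.R1=0 thr1.R0=0
thr0.R0=0 thr0.R1=0 thr1.R0=1
thr0.R0=0 thr0.R1=2 thr1.R0=0
thr0.R0=0 thr0.R1=2 thr1.R0=1
thr0.R0=2 thr0.R1=2 thr1.R0=0

outcome vector order: (thr0.R0,thr0.R1,thr1.R0)
|TSO outcomes| = 5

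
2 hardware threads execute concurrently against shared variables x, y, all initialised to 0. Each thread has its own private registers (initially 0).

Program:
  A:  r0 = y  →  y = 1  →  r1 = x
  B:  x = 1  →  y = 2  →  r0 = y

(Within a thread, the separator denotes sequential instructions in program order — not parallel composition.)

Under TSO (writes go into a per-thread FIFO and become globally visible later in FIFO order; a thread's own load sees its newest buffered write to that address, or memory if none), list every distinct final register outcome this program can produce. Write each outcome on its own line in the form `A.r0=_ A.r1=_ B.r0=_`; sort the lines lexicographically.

outcome vector order: (A.r0,A.r1,B.r0)
|TSO outcomes| = 6

A.r0=0 A.r1=0 B.r0=1
A.r0=0 A.r1=0 B.r0=2
A.r0=0 A.r1=1 B.r0=1
A.r0=0 A.r1=1 B.r0=2
A.r0=2 A.r1=1 B.r0=1
A.r0=2 A.r1=1 B.r0=2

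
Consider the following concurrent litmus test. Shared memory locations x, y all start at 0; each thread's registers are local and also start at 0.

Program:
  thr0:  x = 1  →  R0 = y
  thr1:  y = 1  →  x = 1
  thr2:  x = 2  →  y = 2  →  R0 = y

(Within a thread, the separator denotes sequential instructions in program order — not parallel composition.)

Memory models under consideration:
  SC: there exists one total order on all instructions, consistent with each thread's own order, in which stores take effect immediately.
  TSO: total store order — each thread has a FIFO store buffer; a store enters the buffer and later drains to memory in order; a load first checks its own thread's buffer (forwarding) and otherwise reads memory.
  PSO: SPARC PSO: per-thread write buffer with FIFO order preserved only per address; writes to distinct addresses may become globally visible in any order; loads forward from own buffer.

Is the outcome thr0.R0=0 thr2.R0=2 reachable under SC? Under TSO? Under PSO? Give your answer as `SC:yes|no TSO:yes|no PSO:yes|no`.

outcome vector order: (thr0.R0,thr2.R0)
under SC → 01, 02, 11, 12, 21, 22
under TSO → 01, 02, 11, 12, 21, 22
under PSO → 01, 02, 11, 12, 21, 22
target 02 ∈ {SC,TSO,PSO}

SC:yes TSO:yes PSO:yes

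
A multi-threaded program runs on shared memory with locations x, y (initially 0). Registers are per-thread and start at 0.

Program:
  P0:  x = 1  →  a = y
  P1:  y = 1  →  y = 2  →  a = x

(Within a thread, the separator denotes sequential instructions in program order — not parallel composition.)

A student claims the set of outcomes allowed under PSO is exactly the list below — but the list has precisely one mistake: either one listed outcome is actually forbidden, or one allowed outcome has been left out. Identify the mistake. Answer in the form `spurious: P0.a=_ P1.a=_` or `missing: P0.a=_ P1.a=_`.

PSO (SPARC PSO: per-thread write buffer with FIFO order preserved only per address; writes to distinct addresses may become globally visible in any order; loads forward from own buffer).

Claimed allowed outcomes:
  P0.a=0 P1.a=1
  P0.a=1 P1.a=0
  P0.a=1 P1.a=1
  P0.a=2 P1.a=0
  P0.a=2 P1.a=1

missing: P0.a=0 P1.a=0

outcome vector order: (P0.a,P1.a)
PSO (6): 0/0, 0/1, 1/0, 1/1, 2/0, 2/1
PSO∖claimed = {0/0}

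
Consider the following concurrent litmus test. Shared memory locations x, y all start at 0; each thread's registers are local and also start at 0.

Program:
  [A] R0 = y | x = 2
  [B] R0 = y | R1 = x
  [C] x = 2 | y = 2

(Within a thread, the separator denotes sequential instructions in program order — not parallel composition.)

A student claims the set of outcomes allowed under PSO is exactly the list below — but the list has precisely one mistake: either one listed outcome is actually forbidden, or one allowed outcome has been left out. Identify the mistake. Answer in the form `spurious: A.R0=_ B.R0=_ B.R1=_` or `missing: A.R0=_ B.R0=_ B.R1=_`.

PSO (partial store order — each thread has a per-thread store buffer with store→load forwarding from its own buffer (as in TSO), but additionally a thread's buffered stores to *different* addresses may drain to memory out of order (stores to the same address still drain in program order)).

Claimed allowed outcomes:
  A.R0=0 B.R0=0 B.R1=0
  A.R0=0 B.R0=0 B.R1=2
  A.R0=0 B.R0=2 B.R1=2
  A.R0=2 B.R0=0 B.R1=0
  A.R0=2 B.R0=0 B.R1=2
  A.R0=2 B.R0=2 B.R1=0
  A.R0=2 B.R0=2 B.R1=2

outcome vector order: (A.R0,B.R0,B.R1)
[PSO] allowed = {000; 002; 020; 022; 200; 202; 220; 222}
PSO∖claimed = {020}

missing: A.R0=0 B.R0=2 B.R1=0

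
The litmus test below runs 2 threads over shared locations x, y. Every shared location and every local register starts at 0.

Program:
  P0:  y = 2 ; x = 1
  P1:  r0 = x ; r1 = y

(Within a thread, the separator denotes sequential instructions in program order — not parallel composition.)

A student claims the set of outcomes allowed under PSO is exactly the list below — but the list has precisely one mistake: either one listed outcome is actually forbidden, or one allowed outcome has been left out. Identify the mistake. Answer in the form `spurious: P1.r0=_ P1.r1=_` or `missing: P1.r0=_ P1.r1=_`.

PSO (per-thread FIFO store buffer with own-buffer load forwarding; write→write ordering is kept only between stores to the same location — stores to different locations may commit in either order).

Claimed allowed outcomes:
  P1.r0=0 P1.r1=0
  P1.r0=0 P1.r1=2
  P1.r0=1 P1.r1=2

missing: P1.r0=1 P1.r1=0

outcome vector order: (P1.r0,P1.r1)
under PSO → <0 0>; <0 2>; <1 0>; <1 2>
PSO∖claimed = {<1 0>}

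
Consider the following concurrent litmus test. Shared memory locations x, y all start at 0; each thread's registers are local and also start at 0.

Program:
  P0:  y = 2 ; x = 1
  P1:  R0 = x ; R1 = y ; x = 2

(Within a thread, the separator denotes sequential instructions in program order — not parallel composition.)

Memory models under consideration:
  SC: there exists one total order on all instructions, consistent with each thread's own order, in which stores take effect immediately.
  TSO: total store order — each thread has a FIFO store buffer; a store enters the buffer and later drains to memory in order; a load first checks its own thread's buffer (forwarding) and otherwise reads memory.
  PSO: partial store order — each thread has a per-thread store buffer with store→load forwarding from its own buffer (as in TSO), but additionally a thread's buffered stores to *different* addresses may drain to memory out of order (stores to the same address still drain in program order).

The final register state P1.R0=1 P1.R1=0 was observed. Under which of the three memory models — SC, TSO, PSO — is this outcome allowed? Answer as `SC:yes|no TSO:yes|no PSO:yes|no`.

SC:no TSO:no PSO:yes

outcome vector order: (P1.R0,P1.R1)
[SC] allowed = {0/0; 0/2; 1/2}
[TSO] allowed = {0/0; 0/2; 1/2}
[PSO] allowed = {0/0; 0/2; 1/0; 1/2}
target 1/0 ∈ {PSO}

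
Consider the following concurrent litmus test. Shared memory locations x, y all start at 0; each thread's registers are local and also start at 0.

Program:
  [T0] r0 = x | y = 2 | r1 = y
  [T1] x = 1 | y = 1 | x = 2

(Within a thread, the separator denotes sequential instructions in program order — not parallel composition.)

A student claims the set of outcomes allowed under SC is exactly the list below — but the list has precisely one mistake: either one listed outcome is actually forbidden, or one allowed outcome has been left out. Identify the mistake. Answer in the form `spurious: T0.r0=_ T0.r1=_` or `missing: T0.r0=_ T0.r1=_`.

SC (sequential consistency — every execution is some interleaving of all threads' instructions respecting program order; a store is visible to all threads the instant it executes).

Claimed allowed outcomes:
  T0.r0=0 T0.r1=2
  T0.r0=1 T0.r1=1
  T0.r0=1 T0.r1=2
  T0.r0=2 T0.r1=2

missing: T0.r0=0 T0.r1=1

outcome vector order: (T0.r0,T0.r1)
under SC → (0,1), (0,2), (1,1), (1,2), (2,2)
SC∖claimed = {(0,1)}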